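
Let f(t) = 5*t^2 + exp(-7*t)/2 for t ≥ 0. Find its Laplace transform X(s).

X(s) = 1/(2*(s + 7)) + 10/s^3

By linearity of the Laplace transform, transform each term separately.
(1/2)·[L{e^(-7t)} = 1/(s + 7)]; (5)·[L{t^2} = 2!/s^3 = 2/s^3].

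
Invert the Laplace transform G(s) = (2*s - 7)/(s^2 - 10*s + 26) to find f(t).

f(t) = 3*exp(5*t)*sin(t) + 2*exp(5*t)*cos(t)

Complete the square in the denominator: s^2 - 10*s + 26 = (s - 5)^2 + 1^2.
Split the numerator to match: 2*s - 7 = 2·(s - 5) + 3·1.
Invert each term: 2·(s - 5)/((s - 5)^2 + 1) ↔ 2e^(5t)cos(t); 3·1/((s - 5)^2 + 1) ↔ 3e^(5t)sin(t).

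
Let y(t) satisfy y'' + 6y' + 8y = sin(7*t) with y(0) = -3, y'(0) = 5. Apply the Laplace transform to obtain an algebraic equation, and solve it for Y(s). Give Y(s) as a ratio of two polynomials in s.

Transform both sides with L{·}.
The derivative rules (L{y''} = s^2 Y - s·y(0) - y'(0) and L{y'} = sY - y(0), with y(0) = -3, y'(0) = 5) turn the left side into (s^2 + 6*s + 8)Y - (-3*s - 13).
The right side is L{sin(7*t)} = 7/(s^2 + 49).
So (s^2 + 6*s + 8)Y = 7/(s^2 + 49) + (-3*s - 13).
Isolate Y and clear denominators.

Y(s) = (-3*s^3 - 13*s^2 - 147*s - 630)/(s^4 + 6*s^3 + 57*s^2 + 294*s + 392)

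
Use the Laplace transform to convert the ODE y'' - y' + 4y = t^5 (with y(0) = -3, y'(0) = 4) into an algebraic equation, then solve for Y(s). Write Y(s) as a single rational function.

Laplace-transform each side.
The derivative rules (L{y''} = s^2 Y - s·y(0) - y'(0) and L{y'} = sY - y(0), with y(0) = -3, y'(0) = 4) turn the left side into (s^2 - s + 4)Y - (-3*s + 7).
The right side is L{t^5} = 120/s^6.
So (s^2 - s + 4)Y = 120/s^6 + (-3*s + 7).
Solve for Y(s) and write it as one ratio of polynomials.

Y(s) = (-3*s^7 + 7*s^6 + 120)/(s^8 - s^7 + 4*s^6)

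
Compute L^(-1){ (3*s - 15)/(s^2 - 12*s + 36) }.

3*t*exp(6*t) + 3*exp(6*t)

Factor the denominator: s^2 - 12*s + 36 = (s - 6)^2.
Partial fraction decomposition gives [3/(s - 6)] + [3/(s - 6)^2].
Invert each term: 3/(s - 6) ↔ 3e^(6t); 3/(s - 6)^2 ↔ 3t·e^(6t).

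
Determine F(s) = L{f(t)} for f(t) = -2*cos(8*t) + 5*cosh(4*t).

By linearity of the Laplace transform, transform each term separately.
(5)·[L{cosh(4t)} = s/(s^2 - 16)]; (-2)·[L{cos(8t)} = s/(s^2 + 64)].

F(s) = -2*s/(s^2 + 64) + 5*s/(s^2 - 16)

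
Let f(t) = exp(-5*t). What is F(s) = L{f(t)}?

L{e^(-5t)} = 1/(s + 5).

F(s) = 1/(s + 5)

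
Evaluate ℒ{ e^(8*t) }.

1/(s - 8)

L{e^(8t)} = 1/(s - 8).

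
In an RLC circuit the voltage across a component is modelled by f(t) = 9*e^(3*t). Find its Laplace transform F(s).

F(s) = 9/(s - 3)

L{9} = 9/s.
By the first shifting theorem, multiplying by e^(3t) replaces s with s - 3.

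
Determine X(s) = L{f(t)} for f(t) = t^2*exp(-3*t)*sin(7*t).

L{sin(7t)} = 7/(s^2 + 49).
Multiplying by e^(-3t) shifts s → s + 3, so L{exp(-3*t)*sin(7*t)} = 7/((s + 3)^2 + 49).
Then apply L{t^2·g(t)} = (-1)^2 d^2/ds^2[G(s)] with G(s) = 7/((s + 3)^2 + 49):
differentiating 2 times and applying the sign gives 14*(3*s^2 + 18*s - 22)/(s^2 + 6*s + 58)^3.

X(s) = 14*(3*s^2 + 18*s - 22)/(s^2 + 6*s + 58)^3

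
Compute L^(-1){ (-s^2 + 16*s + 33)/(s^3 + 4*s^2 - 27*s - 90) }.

Factor the denominator: s^3 + 4*s^2 - 27*s - 90 = (s - 5)*(s + 3)*(s + 6).
Partial fraction decomposition gives [1/(s + 3)] + [1/(s - 5)] + [-3/(s + 6)].
Invert each term: 1/(s + 3) ↔ e^(-3t); 1/(s - 5) ↔ e^(5t); -3/(s + 6) ↔ -3e^(-6t).

exp(5*t) + exp(-3*t) - 3*exp(-6*t)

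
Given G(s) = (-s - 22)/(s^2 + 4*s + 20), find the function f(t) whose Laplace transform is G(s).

f(t) = -5*exp(-2*t)*sin(4*t) - exp(-2*t)*cos(4*t)

Complete the square in the denominator: s^2 + 4*s + 20 = (s + 2)^2 + 4^2.
Split the numerator to match: -s - 22 = -1·(s + 2) - 5·4.
Invert each term: -1·(s + 2)/((s + 2)^2 + 16) ↔ -e^(-2t)cos(4t); -5·4/((s + 2)^2 + 16) ↔ -5e^(-2t)sin(4t).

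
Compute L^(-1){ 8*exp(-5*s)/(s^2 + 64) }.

Heaviside(t - 5)*(sin(8*t - 40))

The factor e^(-5s) signals a time shift by c = 5 (second shifting theorem).
L{sin(8t)} = 8/(s^2 + 64), so L^-1{8/(s^2 + 64)} = sin(8*t).
Hence the inverse is u(t - 5) times that function evaluated at t - 5.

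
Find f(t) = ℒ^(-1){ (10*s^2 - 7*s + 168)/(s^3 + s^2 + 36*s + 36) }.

f(t) = -2*sin(6*t) + 5*cos(6*t) + 5*exp(-t)

Factor the denominator: s^3 + s^2 + 36*s + 36 = (s + 1)*(s^2 + 36).
Partial fraction decomposition gives [5/(s + 1)] + [5*s/(s^2 + 36)] + [-12/(s^2 + 36)].
Invert each term: 5/(s + 1) ↔ 5e^(-t); 5·s/(s^2 + 36) ↔ 5cos(6t); -2·6/(s^2 + 36) ↔ -2sin(6t).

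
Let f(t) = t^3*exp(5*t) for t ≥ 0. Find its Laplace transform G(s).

G(s) = 6/(s - 5)^4

L{t^3} = 3!/s^4 = 6/s^4.
By the first shifting theorem, multiplying by e^(5t) replaces s with s - 5.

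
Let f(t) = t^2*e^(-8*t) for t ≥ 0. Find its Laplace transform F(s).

F(s) = 2/(s + 8)^3

L{e^(-8t)} = 1/(s + 8).
Then apply L{t^2·g(t)} = (-1)^2 d^2/ds^2[G(s)] with G(s) = 1/(s + 8):
differentiating 2 times and applying the sign gives 2/(s + 8)^3.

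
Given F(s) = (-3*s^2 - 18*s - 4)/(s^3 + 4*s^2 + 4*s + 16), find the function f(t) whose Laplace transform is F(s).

Factor the denominator: s^3 + 4*s^2 + 4*s + 16 = (s + 4)*(s^2 + 4).
Partial fraction decomposition gives [1/(s + 4)] + [-4*s/(s^2 + 4)] + [-2/(s^2 + 4)].
Invert each term: 1/(s + 4) ↔ e^(-4t); -4·s/(s^2 + 4) ↔ -4cos(2t); -1·2/(s^2 + 4) ↔ -sin(2t).

f(t) = -sin(2*t) - 4*cos(2*t) + exp(-4*t)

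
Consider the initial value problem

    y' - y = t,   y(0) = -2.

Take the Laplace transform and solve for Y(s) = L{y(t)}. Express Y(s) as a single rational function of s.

Y(s) = (-2*s^2 + 1)/(s^3 - s^2)

Apply the Laplace transform to the equation.
With L{y'} = sY - y(0) = sY - (-2): the LHS transforms to (s - 1)Y - (-2).
The right side is L{t} = s^(-2).
So (s - 1)Y = s^(-2) + (-2).
Divide through and combine into a single rational function.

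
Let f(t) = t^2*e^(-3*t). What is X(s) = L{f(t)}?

X(s) = 2/(s + 3)^3

L{e^(-3t)} = 1/(s + 3).
Then apply L{t^2·g(t)} = (-1)^2 d^2/ds^2[G(s)] with G(s) = 1/(s + 3):
differentiating 2 times and applying the sign gives 2/(s + 3)^3.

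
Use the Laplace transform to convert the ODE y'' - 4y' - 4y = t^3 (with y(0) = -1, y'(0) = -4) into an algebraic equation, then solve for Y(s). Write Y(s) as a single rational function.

Y(s) = (-s^5 + 6)/(s^6 - 4*s^5 - 4*s^4)

Apply the Laplace transform to the equation.
Using L{y''} = s^2 Y - s·y(0) - y'(0) and L{y'} = sY - y(0), with y(0) = -1, y'(0) = -4, the left side becomes (s^2 - 4*s - 4)Y - (-s).
The right side is L{t^3} = 6/s^4.
So (s^2 - 4*s - 4)Y = 6/s^4 + (-s).
Divide through and combine into a single rational function.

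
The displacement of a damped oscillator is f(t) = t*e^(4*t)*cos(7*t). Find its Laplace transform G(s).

L{cos(7t)} = s/(s^2 + 49).
Multiplying by e^(4t) shifts s → s - 4, so L{e^(4*t)*cos(7*t)} = (s - 4)/((s - 4)^2 + 49).
Then apply L{t·g(t)} = -d/ds[H(s)] with H(s) = (s - 4)/((s - 4)^2 + 49):
differentiating 1 time and applying the sign gives (s - 11)*(s + 3)/(s^2 - 8*s + 65)^2.

G(s) = (s - 11)*(s + 3)/(s^2 - 8*s + 65)^2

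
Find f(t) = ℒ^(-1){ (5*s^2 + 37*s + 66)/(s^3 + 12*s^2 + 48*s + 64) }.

Factor the denominator: s^3 + 12*s^2 + 48*s + 64 = (s + 4)^3.
Partial fraction decomposition gives [5/(s + 4)] + [-3/(s + 4)^2] + [-2/(s + 4)^3].
Invert each term: 5/(s + 4) ↔ 5e^(-4t); -3/(s + 4)^2 ↔ -3t·e^(-4t); -2/(s + 4)^3 ↔ (-1)t^2·e^(-4t).

f(t) = -t^2*exp(-4*t) - 3*t*exp(-4*t) + 5*exp(-4*t)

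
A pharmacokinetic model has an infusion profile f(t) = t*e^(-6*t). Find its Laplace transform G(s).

G(s) = (s + 6)^(-2)

L{e^(-6t)} = 1/(s + 6).
Then apply L{t·g(t)} = -d/ds[H(s)] with H(s) = 1/(s + 6):
differentiating 1 time and applying the sign gives (s + 6)^(-2).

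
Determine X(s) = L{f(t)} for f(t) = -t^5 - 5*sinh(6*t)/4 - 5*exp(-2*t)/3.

X(s) = -15/(2*(s^2 - 36)) - 5/(3*(s + 2)) - 120/s^6

The transform is linear, so treat each term independently.
(-5/4)·[L{sinh(6t)} = 6/(s^2 - 36)]; (-5/3)·[L{e^(-2t)} = 1/(s + 2)]; (-1)·[L{t^5} = 5!/s^6 = 120/s^6].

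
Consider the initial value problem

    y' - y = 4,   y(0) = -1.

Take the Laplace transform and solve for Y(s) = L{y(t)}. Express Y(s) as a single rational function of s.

Apply the Laplace transform to the equation.
With L{y'} = sY - y(0) = sY - (-1): the LHS transforms to (s - 1)Y - (-1).
The right side is L{4} = 4/s.
So (s - 1)Y = 4/s + (-1).
Divide through and combine into a single rational function.

Y(s) = (-s + 4)/(s^2 - s)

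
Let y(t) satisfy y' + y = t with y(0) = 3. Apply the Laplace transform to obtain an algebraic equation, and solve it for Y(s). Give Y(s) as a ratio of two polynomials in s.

Take the Laplace transform of both sides.
With L{y'} = sY - y(0) = sY - 3: the LHS transforms to (s + 1)Y - (3).
The right side is L{t} = s^(-2).
So (s + 1)Y = s^(-2) + (3).
Isolate Y and clear denominators.

Y(s) = (3*s^2 + 1)/(s^3 + s^2)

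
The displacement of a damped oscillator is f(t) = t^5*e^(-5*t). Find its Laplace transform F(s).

L{t^5} = 5!/s^6 = 120/s^6.
By the first shifting theorem, multiplying by e^(-5t) replaces s with s + 5.

F(s) = 120/(s + 5)^6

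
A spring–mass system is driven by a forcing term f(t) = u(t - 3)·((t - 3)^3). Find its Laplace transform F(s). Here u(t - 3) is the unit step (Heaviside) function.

By the second shifting theorem, L{u(t - c)·g(t - c)} = e^(-cs)·G(s) with c = 3 and G(s) = L{g(t)}.
L{t^3} = 3!/s^4 = 6/s^4.

F(s) = 6*exp(-3*s)/s^4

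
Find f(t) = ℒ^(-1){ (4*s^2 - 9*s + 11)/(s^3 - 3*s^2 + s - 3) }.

Factor the denominator: s^3 - 3*s^2 + s - 3 = (s - 3)*(s^2 + 1).
Partial fraction decomposition gives [2/(s - 3)] + [2*s/(s^2 + 1)] + [-3/(s^2 + 1)].
Invert each term: 2/(s - 3) ↔ 2e^(3t); 2·s/(s^2 + 1) ↔ 2cos(t); -3·1/(s^2 + 1) ↔ -3sin(t).

f(t) = 2*exp(3*t) - 3*sin(t) + 2*cos(t)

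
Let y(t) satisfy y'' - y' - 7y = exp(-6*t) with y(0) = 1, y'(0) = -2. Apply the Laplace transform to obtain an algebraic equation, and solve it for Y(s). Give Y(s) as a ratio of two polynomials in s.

Apply the Laplace transform to the equation.
Using L{y''} = s^2 Y - s·y(0) - y'(0) and L{y'} = sY - y(0), with y(0) = 1, y'(0) = -2, the left side becomes (s^2 - s - 7)Y - (s - 3).
The right side is L{exp(-6*t)} = 1/(s + 6).
So (s^2 - s - 7)Y = 1/(s + 6) + (s - 3).
Divide through and combine into a single rational function.

Y(s) = (s^2 + 3*s - 17)/(s^3 + 5*s^2 - 13*s - 42)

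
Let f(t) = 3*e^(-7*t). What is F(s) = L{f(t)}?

L{3} = 3/s.
By the first shifting theorem, multiplying by e^(-7t) replaces s with s + 7.

F(s) = 3/(s + 7)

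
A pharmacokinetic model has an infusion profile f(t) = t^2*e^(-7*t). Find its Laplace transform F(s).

L{e^(-7t)} = 1/(s + 7).
Then apply L{t^2·g(t)} = (-1)^2 d^2/ds^2[G(s)] with G(s) = 1/(s + 7):
differentiating 2 times and applying the sign gives 2/(s + 7)^3.

F(s) = 2/(s + 7)^3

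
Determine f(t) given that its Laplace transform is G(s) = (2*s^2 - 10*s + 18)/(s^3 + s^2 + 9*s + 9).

f(t) = -3*sin(3*t) - cos(3*t) + 3*exp(-t)

Factor the denominator: s^3 + s^2 + 9*s + 9 = (s + 1)*(s^2 + 9).
Partial fraction decomposition gives [3/(s + 1)] + [-s/(s^2 + 9)] + [-9/(s^2 + 9)].
Invert each term: 3/(s + 1) ↔ 3e^(-t); -1·s/(s^2 + 9) ↔ -cos(3t); -3·3/(s^2 + 9) ↔ -3sin(3t).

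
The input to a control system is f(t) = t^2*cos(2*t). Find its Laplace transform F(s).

F(s) = 2*s*(s^2 - 12)/(s^2 + 4)^3

L{cos(2t)} = s/(s^2 + 4).
Then apply L{t^2·g(t)} = (-1)^2 d^2/ds^2[G(s)] with G(s) = s/(s^2 + 4):
differentiating 2 times and applying the sign gives 2*s*(s^2 - 12)/(s^2 + 4)^3.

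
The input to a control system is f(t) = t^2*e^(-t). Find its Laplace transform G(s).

G(s) = 2/(s + 1)^3

L{e^(-t)} = 1/(s + 1).
Then apply L{t^2·g(t)} = (-1)^2 d^2/ds^2[H(s)] with H(s) = 1/(s + 1):
differentiating 2 times and applying the sign gives 2/(s + 1)^3.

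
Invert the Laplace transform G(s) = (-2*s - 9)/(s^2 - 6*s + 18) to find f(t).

f(t) = -5*exp(3*t)*sin(3*t) - 2*exp(3*t)*cos(3*t)

Complete the square in the denominator: s^2 - 6*s + 18 = (s - 3)^2 + 3^2.
Split the numerator to match: -2*s - 9 = -2·(s - 3) - 5·3.
Invert each term: -2·(s - 3)/((s - 3)^2 + 9) ↔ -2e^(3t)cos(3t); -5·3/((s - 3)^2 + 9) ↔ -5e^(3t)sin(3t).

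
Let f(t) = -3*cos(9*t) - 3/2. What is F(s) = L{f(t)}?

F(s) = -3*s/(s^2 + 81) - 3/(2*s)

Apply the Laplace transform termwise.
L{-3/2} = (-3/2)/s; (-3)·[L{cos(9t)} = s/(s^2 + 81)].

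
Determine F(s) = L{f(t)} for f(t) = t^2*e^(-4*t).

L{e^(-4t)} = 1/(s + 4).
Then apply L{t^2·g(t)} = (-1)^2 d^2/ds^2[G(s)] with G(s) = 1/(s + 4):
differentiating 2 times and applying the sign gives 2/(s + 4)^3.

F(s) = 2/(s + 4)^3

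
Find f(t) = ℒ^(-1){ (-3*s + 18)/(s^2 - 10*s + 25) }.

f(t) = 3*t*exp(5*t) - 3*exp(5*t)

Factor the denominator: s^2 - 10*s + 25 = (s - 5)^2.
Partial fraction decomposition gives [-3/(s - 5)] + [3/(s - 5)^2].
Invert each term: -3/(s - 5) ↔ -3e^(5t); 3/(s - 5)^2 ↔ 3t·e^(5t).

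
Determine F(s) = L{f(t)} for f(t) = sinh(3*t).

F(s) = 3/(s^2 - 9)

L{sinh(3t)} = 3/(s^2 - 9).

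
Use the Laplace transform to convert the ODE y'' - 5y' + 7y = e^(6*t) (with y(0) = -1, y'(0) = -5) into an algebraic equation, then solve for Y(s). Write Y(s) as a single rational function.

Laplace-transform each side.
The derivative rules (L{y''} = s^2 Y - s·y(0) - y'(0) and L{y'} = sY - y(0), with y(0) = -1, y'(0) = -5) turn the left side into (s^2 - 5*s + 7)Y - (-s).
The right side is L{e^(6*t)} = 1/(s - 6).
So (s^2 - 5*s + 7)Y = 1/(s - 6) + (-s).
Divide through and combine into a single rational function.

Y(s) = (-s^2 + 6*s + 1)/(s^3 - 11*s^2 + 37*s - 42)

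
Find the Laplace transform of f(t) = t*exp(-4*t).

L{e^(-4t)} = 1/(s + 4).
Then apply L{t·g(t)} = -d/ds[G(s)] with G(s) = 1/(s + 4):
differentiating 1 time and applying the sign gives (s + 4)^(-2).

(s + 4)^(-2)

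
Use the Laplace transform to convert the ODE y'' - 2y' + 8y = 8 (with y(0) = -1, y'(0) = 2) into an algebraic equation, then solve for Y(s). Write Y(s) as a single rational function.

Y(s) = (-s^2 + 4*s + 8)/(s^3 - 2*s^2 + 8*s)

Laplace-transform each side.
The derivative rules (L{y''} = s^2 Y - s·y(0) - y'(0) and L{y'} = sY - y(0), with y(0) = -1, y'(0) = 2) turn the left side into (s^2 - 2*s + 8)Y - (-s + 4).
The right side is L{8} = 8/s.
So (s^2 - 2*s + 8)Y = 8/s + (-s + 4).
Divide through and combine into a single rational function.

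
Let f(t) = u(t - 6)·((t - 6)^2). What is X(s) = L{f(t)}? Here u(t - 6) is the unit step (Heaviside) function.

X(s) = 2*exp(-6*s)/s^3

By the second shifting theorem, L{u(t - c)·g(t - c)} = e^(-cs)·G(s) with c = 6 and G(s) = L{g(t)}.
L{t^2} = 2!/s^3 = 2/s^3.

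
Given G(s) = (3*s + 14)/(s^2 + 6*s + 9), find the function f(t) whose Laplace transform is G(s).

Factor the denominator: s^2 + 6*s + 9 = (s + 3)^2.
Partial fraction decomposition gives [3/(s + 3)] + [5/(s + 3)^2].
Invert each term: 3/(s + 3) ↔ 3e^(-3t); 5/(s + 3)^2 ↔ 5t·e^(-3t).

f(t) = 5*t*exp(-3*t) + 3*exp(-3*t)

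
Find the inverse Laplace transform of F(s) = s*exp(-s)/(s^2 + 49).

Heaviside(t - 1)*(cos(7*t - 7))

The factor e^(-s) signals a time shift by c = 1 (second shifting theorem).
L{cos(7t)} = s/(s^2 + 49), so L^-1{s/(s^2 + 49)} = cos(7*t).
Hence the inverse is u(t - 1) times that function evaluated at t - 1.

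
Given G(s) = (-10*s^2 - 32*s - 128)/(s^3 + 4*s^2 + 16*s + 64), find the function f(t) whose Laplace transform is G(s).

f(t) = -3*sin(4*t) - 5*cos(4*t) - 5*exp(-4*t)

Factor the denominator: s^3 + 4*s^2 + 16*s + 64 = (s + 4)*(s^2 + 16).
Partial fraction decomposition gives [-5/(s + 4)] + [-5*s/(s^2 + 16)] + [-12/(s^2 + 16)].
Invert each term: -5/(s + 4) ↔ -5e^(-4t); -5·s/(s^2 + 16) ↔ -5cos(4t); -3·4/(s^2 + 16) ↔ -3sin(4t).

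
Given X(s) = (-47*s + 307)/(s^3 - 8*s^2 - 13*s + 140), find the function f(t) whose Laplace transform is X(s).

f(t) = -exp(7*t) - 4*exp(5*t) + 5*exp(-4*t)

Factor the denominator: s^3 - 8*s^2 - 13*s + 140 = (s - 7)*(s - 5)*(s + 4).
Partial fraction decomposition gives [-4/(s - 5)] + [-1/(s - 7)] + [5/(s + 4)].
Invert each term: -4/(s - 5) ↔ -4e^(5t); -1/(s - 7) ↔ -e^(7t); 5/(s + 4) ↔ 5e^(-4t).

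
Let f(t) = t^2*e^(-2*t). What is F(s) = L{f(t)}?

F(s) = 2/(s + 2)^3

L{e^(-2t)} = 1/(s + 2).
Then apply L{t^2·g(t)} = (-1)^2 d^2/ds^2[G(s)] with G(s) = 1/(s + 2):
differentiating 2 times and applying the sign gives 2/(s + 2)^3.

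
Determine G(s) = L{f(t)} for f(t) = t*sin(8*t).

G(s) = 16*s/(s^2 + 64)^2

L{sin(8t)} = 8/(s^2 + 64).
Then apply L{t·g(t)} = -d/ds[H(s)] with H(s) = 8/(s^2 + 64):
differentiating 1 time and applying the sign gives 16*s/(s^2 + 64)^2.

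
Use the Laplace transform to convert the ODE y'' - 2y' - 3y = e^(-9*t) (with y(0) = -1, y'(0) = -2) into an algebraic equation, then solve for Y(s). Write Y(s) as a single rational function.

Y(s) = (-s^2 - 9*s + 1)/(s^3 + 7*s^2 - 21*s - 27)

Take the Laplace transform of both sides.
Using L{y''} = s^2 Y - s·y(0) - y'(0) and L{y'} = sY - y(0), with y(0) = -1, y'(0) = -2, the left side becomes (s^2 - 2*s - 3)Y - (-s).
The right side is L{e^(-9*t)} = 1/(s + 9).
So (s^2 - 2*s - 3)Y = 1/(s + 9) + (-s).
Solve for Y(s) and write it as one ratio of polynomials.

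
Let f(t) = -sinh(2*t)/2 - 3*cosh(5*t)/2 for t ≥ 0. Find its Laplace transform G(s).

G(s) = -3*s/(2*(s^2 - 25)) - 1/(s^2 - 4)

Apply the Laplace transform termwise.
(-1/2)·[L{sinh(2t)} = 2/(s^2 - 4)]; (-3/2)·[L{cosh(5t)} = s/(s^2 - 25)].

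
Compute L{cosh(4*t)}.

s/(s^2 - 16)

L{cosh(4t)} = s/(s^2 - 16).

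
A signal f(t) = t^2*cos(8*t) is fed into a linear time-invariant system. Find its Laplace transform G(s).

G(s) = 2*s*(s^2 - 192)/(s^2 + 64)^3

L{cos(8t)} = s/(s^2 + 64).
Then apply L{t^2·g(t)} = (-1)^2 d^2/ds^2[H(s)] with H(s) = s/(s^2 + 64):
differentiating 2 times and applying the sign gives 2*s*(s^2 - 192)/(s^2 + 64)^3.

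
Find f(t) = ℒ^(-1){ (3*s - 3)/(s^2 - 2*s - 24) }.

Rewrite the denominator: s^2 - 2*s - 24 = (s - 1)^2 - 25.
The form in (s - 1) signals a first-shifting-theorem factor e^(t).
Since L{cosh(5t)} = s/(s^2 - 25), the inverse is e^(t)*cosh(5*t), scaled by 3.

f(t) = 3*exp(t)*cosh(5*t)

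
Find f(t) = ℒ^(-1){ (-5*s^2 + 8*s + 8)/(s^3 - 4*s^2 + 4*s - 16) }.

f(t) = -2*exp(4*t) - 2*sin(2*t) - 3*cos(2*t)

Factor the denominator: s^3 - 4*s^2 + 4*s - 16 = (s - 4)*(s^2 + 4).
Partial fraction decomposition gives [-2/(s - 4)] + [-3*s/(s^2 + 4)] + [-4/(s^2 + 4)].
Invert each term: -2/(s - 4) ↔ -2e^(4t); -3·s/(s^2 + 4) ↔ -3cos(2t); -2·2/(s^2 + 4) ↔ -2sin(2t).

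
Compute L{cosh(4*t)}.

s/(s^2 - 16)

L{cosh(4t)} = s/(s^2 - 16).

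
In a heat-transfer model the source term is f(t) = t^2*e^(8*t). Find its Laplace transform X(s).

L{e^(8t)} = 1/(s - 8).
Then apply L{t^2·g(t)} = (-1)^2 d^2/ds^2[G(s)] with G(s) = 1/(s - 8):
differentiating 2 times and applying the sign gives 2/(s - 8)^3.

X(s) = 2/(s - 8)^3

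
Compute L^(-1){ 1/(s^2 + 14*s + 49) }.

t*exp(-7*t)

Rewrite the denominator: s^2 + 14*s + 49 = (s + 7)^2.
The form in (s + 7) signals a first-shifting-theorem factor e^(-7t).
Since L{t} = 1!/s^2 = 1/s^2, the inverse is t*e^(-7*t).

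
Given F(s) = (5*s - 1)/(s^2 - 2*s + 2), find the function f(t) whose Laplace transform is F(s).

f(t) = 4*exp(t)*sin(t) + 5*exp(t)*cos(t)

Complete the square in the denominator: s^2 - 2*s + 2 = (s - 1)^2 + 1^2.
Split the numerator to match: 5*s - 1 = 5·(s - 1) + 4·1.
Invert each term: 5·(s - 1)/((s - 1)^2 + 1) ↔ 5e^(t)cos(t); 4·1/((s - 1)^2 + 1) ↔ 4e^(t)sin(t).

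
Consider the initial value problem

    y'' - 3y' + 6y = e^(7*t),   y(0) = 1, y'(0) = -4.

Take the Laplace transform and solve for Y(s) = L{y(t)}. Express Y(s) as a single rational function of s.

Transform both sides with L{·}.
Using L{y''} = s^2 Y - s·y(0) - y'(0) and L{y'} = sY - y(0), with y(0) = 1, y'(0) = -4, the left side becomes (s^2 - 3*s + 6)Y - (s - 7).
The right side is L{e^(7*t)} = 1/(s - 7).
So (s^2 - 3*s + 6)Y = 1/(s - 7) + (s - 7).
Solve for Y(s) and write it as one ratio of polynomials.

Y(s) = (s^2 - 14*s + 50)/(s^3 - 10*s^2 + 27*s - 42)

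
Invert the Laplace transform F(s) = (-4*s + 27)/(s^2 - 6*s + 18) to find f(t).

f(t) = 5*exp(3*t)*sin(3*t) - 4*exp(3*t)*cos(3*t)

Complete the square in the denominator: s^2 - 6*s + 18 = (s - 3)^2 + 3^2.
Split the numerator to match: -4*s + 27 = -4·(s - 3) + 5·3.
Invert each term: -4·(s - 3)/((s - 3)^2 + 9) ↔ -4e^(3t)cos(3t); 5·3/((s - 3)^2 + 9) ↔ 5e^(3t)sin(3t).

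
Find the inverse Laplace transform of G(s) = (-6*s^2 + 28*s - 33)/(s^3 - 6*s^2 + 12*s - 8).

-t^2*exp(2*t)/2 + 4*t*exp(2*t) - 6*exp(2*t)

Factor the denominator: s^3 - 6*s^2 + 12*s - 8 = (s - 2)^3.
Partial fraction decomposition gives [-6/(s - 2)] + [4/(s - 2)^2] + [-1/(s - 2)^3].
Invert each term: -6/(s - 2) ↔ -6e^(2t); 4/(s - 2)^2 ↔ 4t·e^(2t); -1/(s - 2)^3 ↔ (-1/2)t^2·e^(2t).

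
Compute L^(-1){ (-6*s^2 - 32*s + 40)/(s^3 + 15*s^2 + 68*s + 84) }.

Factor the denominator: s^3 + 15*s^2 + 68*s + 84 = (s + 2)*(s + 6)*(s + 7).
Partial fraction decomposition gives [-4/(s + 6)] + [-6/(s + 7)] + [4/(s + 2)].
Invert each term: -4/(s + 6) ↔ -4e^(-6t); -6/(s + 7) ↔ -6e^(-7t); 4/(s + 2) ↔ 4e^(-2t).

4*exp(-2*t) - 4*exp(-6*t) - 6*exp(-7*t)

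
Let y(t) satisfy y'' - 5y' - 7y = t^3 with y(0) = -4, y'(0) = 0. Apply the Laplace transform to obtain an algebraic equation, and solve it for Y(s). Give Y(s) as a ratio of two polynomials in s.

Y(s) = (-4*s^5 + 20*s^4 + 6)/(s^6 - 5*s^5 - 7*s^4)

Apply the Laplace transform to the equation.
The derivative rules (L{y''} = s^2 Y - s·y(0) - y'(0) and L{y'} = sY - y(0), with y(0) = -4, y'(0) = 0) turn the left side into (s^2 - 5*s - 7)Y - (-4*s + 20).
The right side is L{t^3} = 6/s^4.
So (s^2 - 5*s - 7)Y = 6/s^4 + (-4*s + 20).
Isolate Y and clear denominators.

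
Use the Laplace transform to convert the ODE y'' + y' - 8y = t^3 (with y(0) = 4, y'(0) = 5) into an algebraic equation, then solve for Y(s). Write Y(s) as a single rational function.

Transform both sides with L{·}.
The derivative rules (L{y''} = s^2 Y - s·y(0) - y'(0) and L{y'} = sY - y(0), with y(0) = 4, y'(0) = 5) turn the left side into (s^2 + s - 8)Y - (4*s + 9).
The right side is L{t^3} = 6/s^4.
So (s^2 + s - 8)Y = 6/s^4 + (4*s + 9).
Solve for Y(s) and write it as one ratio of polynomials.

Y(s) = (4*s^5 + 9*s^4 + 6)/(s^6 + s^5 - 8*s^4)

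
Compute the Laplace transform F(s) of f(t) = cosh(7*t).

L{cosh(7t)} = s/(s^2 - 49).

F(s) = s/(s^2 - 49)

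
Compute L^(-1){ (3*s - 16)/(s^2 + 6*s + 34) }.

-5*exp(-3*t)*sin(5*t) + 3*exp(-3*t)*cos(5*t)

Complete the square in the denominator: s^2 + 6*s + 34 = (s + 3)^2 + 5^2.
Split the numerator to match: 3*s - 16 = 3·(s + 3) - 5·5.
Invert each term: 3·(s + 3)/((s + 3)^2 + 25) ↔ 3e^(-3t)cos(5t); -5·5/((s + 3)^2 + 25) ↔ -5e^(-3t)sin(5t).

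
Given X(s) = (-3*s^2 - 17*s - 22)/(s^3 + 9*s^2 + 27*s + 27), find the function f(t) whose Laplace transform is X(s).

f(t) = t^2*exp(-3*t) + t*exp(-3*t) - 3*exp(-3*t)

Factor the denominator: s^3 + 9*s^2 + 27*s + 27 = (s + 3)^3.
Partial fraction decomposition gives [-3/(s + 3)] + [(s + 3)^(-2)] + [2/(s + 3)^3].
Invert each term: -3/(s + 3) ↔ -3e^(-3t); 1/(s + 3)^2 ↔ t·e^(-3t); 2/(s + 3)^3 ↔ (1)t^2·e^(-3t).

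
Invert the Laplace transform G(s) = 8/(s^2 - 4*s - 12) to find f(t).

f(t) = 2*exp(2*t)*sinh(4*t)

Rewrite the denominator: s^2 - 4*s - 12 = (s - 2)^2 - 16.
The form in (s - 2) signals a first-shifting-theorem factor e^(2t).
Since L{sinh(4t)} = 4/(s^2 - 16), the inverse is exp(2*t)*sinh(4*t), scaled by 2.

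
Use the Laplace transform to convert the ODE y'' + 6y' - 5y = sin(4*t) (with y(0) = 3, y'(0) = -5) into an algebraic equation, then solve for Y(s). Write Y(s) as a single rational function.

Y(s) = (3*s^3 + 13*s^2 + 48*s + 212)/(s^4 + 6*s^3 + 11*s^2 + 96*s - 80)

Take the Laplace transform of both sides.
Using L{y''} = s^2 Y - s·y(0) - y'(0) and L{y'} = sY - y(0), with y(0) = 3, y'(0) = -5, the left side becomes (s^2 + 6*s - 5)Y - (3*s + 13).
The right side is L{sin(4*t)} = 4/(s^2 + 16).
So (s^2 + 6*s - 5)Y = 4/(s^2 + 16) + (3*s + 13).
Isolate Y and clear denominators.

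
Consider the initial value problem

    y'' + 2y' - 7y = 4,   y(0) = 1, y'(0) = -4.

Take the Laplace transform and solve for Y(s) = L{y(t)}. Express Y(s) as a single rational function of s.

Apply the Laplace transform to the equation.
With L{y''} = s^2 Y - s·y(0) - y'(0) and L{y'} = sY - y(0), with y(0) = 1, y'(0) = -4: the LHS transforms to (s^2 + 2*s - 7)Y - (s - 2).
The right side is L{4} = 4/s.
So (s^2 + 2*s - 7)Y = 4/s + (s - 2).
Solve for Y(s) and write it as one ratio of polynomials.

Y(s) = (s^2 - 2*s + 4)/(s^3 + 2*s^2 - 7*s)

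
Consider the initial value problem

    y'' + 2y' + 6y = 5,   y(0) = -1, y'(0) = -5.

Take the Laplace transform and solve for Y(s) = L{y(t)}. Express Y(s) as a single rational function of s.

Y(s) = (-s^2 - 7*s + 5)/(s^3 + 2*s^2 + 6*s)

Apply the Laplace transform to the equation.
With L{y''} = s^2 Y - s·y(0) - y'(0) and L{y'} = sY - y(0), with y(0) = -1, y'(0) = -5: the LHS transforms to (s^2 + 2*s + 6)Y - (-s - 7).
The right side is L{5} = 5/s.
So (s^2 + 2*s + 6)Y = 5/s + (-s - 7).
Solve for Y(s) and write it as one ratio of polynomials.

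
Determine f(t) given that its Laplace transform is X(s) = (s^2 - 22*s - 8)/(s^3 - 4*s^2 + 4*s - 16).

f(t) = -4*exp(4*t) - sin(2*t) + 5*cos(2*t)

Factor the denominator: s^3 - 4*s^2 + 4*s - 16 = (s - 4)*(s^2 + 4).
Partial fraction decomposition gives [-4/(s - 4)] + [5*s/(s^2 + 4)] + [-2/(s^2 + 4)].
Invert each term: -4/(s - 4) ↔ -4e^(4t); 5·s/(s^2 + 4) ↔ 5cos(2t); -1·2/(s^2 + 4) ↔ -sin(2t).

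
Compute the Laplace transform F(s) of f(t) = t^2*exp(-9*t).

F(s) = 2/(s + 9)^3

L{e^(-9t)} = 1/(s + 9).
Then apply L{t^2·g(t)} = (-1)^2 d^2/ds^2[G(s)] with G(s) = 1/(s + 9):
differentiating 2 times and applying the sign gives 2/(s + 9)^3.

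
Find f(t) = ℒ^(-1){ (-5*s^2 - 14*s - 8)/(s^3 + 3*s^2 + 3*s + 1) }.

Factor the denominator: s^3 + 3*s^2 + 3*s + 1 = (s + 1)^3.
Partial fraction decomposition gives [-5/(s + 1)] + [-4/(s + 1)^2] + [(s + 1)^(-3)].
Invert each term: -5/(s + 1) ↔ -5e^(-t); -4/(s + 1)^2 ↔ -4t·e^(-t); 1/(s + 1)^3 ↔ (1/2)t^2·e^(-t).

f(t) = t^2*exp(-t)/2 - 4*t*exp(-t) - 5*exp(-t)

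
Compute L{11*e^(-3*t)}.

L{11} = 11/s.
By the first shifting theorem, multiplying by e^(-3t) replaces s with s + 3.

11/(s + 3)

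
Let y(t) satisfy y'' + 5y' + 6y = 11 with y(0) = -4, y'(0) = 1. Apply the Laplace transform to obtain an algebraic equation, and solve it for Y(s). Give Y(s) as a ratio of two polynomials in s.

Y(s) = (-4*s^2 - 19*s + 11)/(s^3 + 5*s^2 + 6*s)

Transform both sides with L{·}.
With L{y''} = s^2 Y - s·y(0) - y'(0) and L{y'} = sY - y(0), with y(0) = -4, y'(0) = 1: the LHS transforms to (s^2 + 5*s + 6)Y - (-4*s - 19).
The right side is L{11} = 11/s.
So (s^2 + 5*s + 6)Y = 11/s + (-4*s - 19).
Isolate Y and clear denominators.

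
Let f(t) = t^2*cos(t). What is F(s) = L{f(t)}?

L{cos(t)} = s/(s^2 + 1).
Then apply L{t^2·g(t)} = (-1)^2 d^2/ds^2[G(s)] with G(s) = s/(s^2 + 1):
differentiating 2 times and applying the sign gives 2*s*(s^2 - 3)/(s^2 + 1)^3.

F(s) = 2*s*(s^2 - 3)/(s^2 + 1)^3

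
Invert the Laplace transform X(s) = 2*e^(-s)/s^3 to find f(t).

The factor e^(-s) signals a time shift by c = 1 (second shifting theorem).
L{t^2} = 2!/s^3 = 2/s^3, so L^-1{2/s^3} = t^2.
Hence the inverse is u(t - 1) times that function evaluated at t - 1.

f(t) = Heaviside(t - 1)*((t - 1)^2)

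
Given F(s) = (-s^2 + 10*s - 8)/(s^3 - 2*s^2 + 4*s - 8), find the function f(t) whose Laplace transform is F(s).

f(t) = exp(2*t) + 3*sin(2*t) - 2*cos(2*t)

Factor the denominator: s^3 - 2*s^2 + 4*s - 8 = (s - 2)*(s^2 + 4).
Partial fraction decomposition gives [1/(s - 2)] + [-2*s/(s^2 + 4)] + [6/(s^2 + 4)].
Invert each term: 1/(s - 2) ↔ e^(2t); -2·s/(s^2 + 4) ↔ -2cos(2t); 3·2/(s^2 + 4) ↔ 3sin(2t).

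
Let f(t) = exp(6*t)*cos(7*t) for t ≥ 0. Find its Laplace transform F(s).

F(s) = (s - 6)/((s - 6)^2 + 49)

L{cos(7t)} = s/(s^2 + 49).
By the first shifting theorem, multiplying by e^(6t) replaces s with s - 6.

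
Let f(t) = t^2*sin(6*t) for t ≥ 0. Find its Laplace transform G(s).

L{sin(6t)} = 6/(s^2 + 36).
Then apply L{t^2·g(t)} = (-1)^2 d^2/ds^2[H(s)] with H(s) = 6/(s^2 + 36):
differentiating 2 times and applying the sign gives 36*(s^2 - 12)/(s^2 + 36)^3.

G(s) = 36*(s^2 - 12)/(s^2 + 36)^3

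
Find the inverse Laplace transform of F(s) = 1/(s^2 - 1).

sinh(t)

Since L{sinh(t)} = 1/(s^2 - 1), the inverse is sinh(t).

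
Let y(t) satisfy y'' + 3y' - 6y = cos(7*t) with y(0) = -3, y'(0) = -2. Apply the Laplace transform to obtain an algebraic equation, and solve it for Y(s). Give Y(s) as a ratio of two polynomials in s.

Laplace-transform each side.
Using L{y''} = s^2 Y - s·y(0) - y'(0) and L{y'} = sY - y(0), with y(0) = -3, y'(0) = -2, the left side becomes (s^2 + 3*s - 6)Y - (-3*s - 11).
The right side is L{cos(7*t)} = s/(s^2 + 49).
So (s^2 + 3*s - 6)Y = s/(s^2 + 49) + (-3*s - 11).
Solve for Y(s) and write it as one ratio of polynomials.

Y(s) = (-3*s^3 - 11*s^2 - 146*s - 539)/(s^4 + 3*s^3 + 43*s^2 + 147*s - 294)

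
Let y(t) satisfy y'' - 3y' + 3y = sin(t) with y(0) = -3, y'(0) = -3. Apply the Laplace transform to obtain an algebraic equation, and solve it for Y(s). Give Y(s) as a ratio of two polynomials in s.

Y(s) = (-3*s^3 + 6*s^2 - 3*s + 7)/(s^4 - 3*s^3 + 4*s^2 - 3*s + 3)

Laplace-transform each side.
Using L{y''} = s^2 Y - s·y(0) - y'(0) and L{y'} = sY - y(0), with y(0) = -3, y'(0) = -3, the left side becomes (s^2 - 3*s + 3)Y - (-3*s + 6).
The right side is L{sin(t)} = 1/(s^2 + 1).
So (s^2 - 3*s + 3)Y = 1/(s^2 + 1) + (-3*s + 6).
Divide through and combine into a single rational function.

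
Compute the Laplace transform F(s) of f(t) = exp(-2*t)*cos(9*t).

F(s) = (s + 2)/((s + 2)^2 + 81)

L{cos(9t)} = s/(s^2 + 81).
By the first shifting theorem, multiplying by e^(-2t) replaces s with s + 2.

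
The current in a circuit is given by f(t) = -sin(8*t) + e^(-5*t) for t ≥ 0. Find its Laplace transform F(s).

The transform is linear, so treat each term independently.
L{e^(-5t)} = 1/(s + 5); (-1)·[L{sin(8t)} = 8/(s^2 + 64)].

F(s) = -8/(s^2 + 64) + 1/(s + 5)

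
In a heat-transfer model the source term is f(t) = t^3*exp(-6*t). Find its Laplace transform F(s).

L{t^3} = 3!/s^4 = 6/s^4.
By the first shifting theorem, multiplying by e^(-6t) replaces s with s + 6.

F(s) = 6/(s + 6)^4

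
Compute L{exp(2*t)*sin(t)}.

L{sin(t)} = 1/(s^2 + 1).
By the first shifting theorem, multiplying by e^(2t) replaces s with s - 2.

1/((s - 2)^2 + 1)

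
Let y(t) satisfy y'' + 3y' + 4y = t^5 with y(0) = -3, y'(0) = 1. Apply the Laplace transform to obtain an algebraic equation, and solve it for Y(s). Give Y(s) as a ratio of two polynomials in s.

Y(s) = (-3*s^7 - 8*s^6 + 120)/(s^8 + 3*s^7 + 4*s^6)

Transform both sides with L{·}.
The derivative rules (L{y''} = s^2 Y - s·y(0) - y'(0) and L{y'} = sY - y(0), with y(0) = -3, y'(0) = 1) turn the left side into (s^2 + 3*s + 4)Y - (-3*s - 8).
The right side is L{t^5} = 120/s^6.
So (s^2 + 3*s + 4)Y = 120/s^6 + (-3*s - 8).
Isolate Y and clear denominators.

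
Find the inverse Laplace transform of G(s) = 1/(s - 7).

exp(7*t)

Since L{e^(7t)} = 1/(s - 7), the inverse is exp(7*t).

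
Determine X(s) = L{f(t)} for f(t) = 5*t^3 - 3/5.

X(s) = -3/(5*s) + 30/s^4

The transform is linear, so treat each term independently.
L{-3/5} = (-3/5)/s; (5)·[L{t^3} = 3!/s^4 = 6/s^4].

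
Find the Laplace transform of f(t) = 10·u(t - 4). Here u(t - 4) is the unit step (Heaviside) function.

By the second shifting theorem, L{u(t - c)·g(t - c)} = e^(-cs)·G(s) with c = 4 and G(s) = L{g(t)}.
L{10} = 10/s.

10*exp(-4*s)/s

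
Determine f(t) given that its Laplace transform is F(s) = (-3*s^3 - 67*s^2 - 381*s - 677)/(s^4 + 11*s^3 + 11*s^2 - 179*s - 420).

Factor the denominator: s^4 + 11*s^3 + 11*s^2 - 179*s - 420 = (s - 4)*(s + 3)*(s + 5)*(s + 7).
Partial fraction decomposition gives [-5/(s - 4)] + [3/(s + 7)] + [1/(s + 3)] + [-2/(s + 5)].
Invert each term: -5/(s - 4) ↔ -5e^(4t); 3/(s + 7) ↔ 3e^(-7t); 1/(s + 3) ↔ e^(-3t); -2/(s + 5) ↔ -2e^(-5t).

f(t) = -5*exp(4*t) + exp(-3*t) - 2*exp(-5*t) + 3*exp(-7*t)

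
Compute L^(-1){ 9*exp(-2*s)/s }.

Heaviside(t - 2)*(9)

The factor e^(-2s) signals a time shift by c = 2 (second shifting theorem).
L{9} = 9/s, so L^-1{9/s} = 9.
Hence the inverse is u(t - 2) times that function evaluated at t - 2.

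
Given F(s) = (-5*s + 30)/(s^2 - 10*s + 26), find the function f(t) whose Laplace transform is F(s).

f(t) = 5*exp(5*t)*sin(t) - 5*exp(5*t)*cos(t)

Complete the square in the denominator: s^2 - 10*s + 26 = (s - 5)^2 + 1^2.
Split the numerator to match: -5*s + 30 = -5·(s - 5) + 5·1.
Invert each term: -5·(s - 5)/((s - 5)^2 + 1) ↔ -5e^(5t)cos(t); 5·1/((s - 5)^2 + 1) ↔ 5e^(5t)sin(t).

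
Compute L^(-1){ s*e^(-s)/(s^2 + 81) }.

The factor e^(-s) signals a time shift by c = 1 (second shifting theorem).
L{cos(9t)} = s/(s^2 + 81), so L^-1{s/(s^2 + 81)} = cos(9*t).
Hence the inverse is u(t - 1) times that function evaluated at t - 1.

Heaviside(t - 1)*(cos(9*t - 9))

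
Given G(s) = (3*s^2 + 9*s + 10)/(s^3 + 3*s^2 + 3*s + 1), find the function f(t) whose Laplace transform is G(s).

f(t) = 2*t^2*exp(-t) + 3*t*exp(-t) + 3*exp(-t)

Factor the denominator: s^3 + 3*s^2 + 3*s + 1 = (s + 1)^3.
Partial fraction decomposition gives [3/(s + 1)] + [3/(s + 1)^2] + [4/(s + 1)^3].
Invert each term: 3/(s + 1) ↔ 3e^(-t); 3/(s + 1)^2 ↔ 3t·e^(-t); 4/(s + 1)^3 ↔ (2)t^2·e^(-t).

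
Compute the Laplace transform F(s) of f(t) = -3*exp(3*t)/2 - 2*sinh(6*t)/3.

By linearity of the Laplace transform, transform each term separately.
(-3/2)·[L{e^(3t)} = 1/(s - 3)]; (-2/3)·[L{sinh(6t)} = 6/(s^2 - 36)].

F(s) = -4/(s^2 - 36) - 3/(2*(s - 3))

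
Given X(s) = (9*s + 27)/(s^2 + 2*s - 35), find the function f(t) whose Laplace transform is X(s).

Factor the denominator: s^2 + 2*s - 35 = (s - 5)*(s + 7).
Partial fraction decomposition gives [3/(s + 7)] + [6/(s - 5)].
Invert each term: 3/(s + 7) ↔ 3e^(-7t); 6/(s - 5) ↔ 6e^(5t).

f(t) = 6*exp(5*t) + 3*exp(-7*t)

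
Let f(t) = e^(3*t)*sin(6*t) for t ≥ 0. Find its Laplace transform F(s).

F(s) = 6/((s - 3)^2 + 36)

L{sin(6t)} = 6/(s^2 + 36).
By the first shifting theorem, multiplying by e^(3t) replaces s with s - 3.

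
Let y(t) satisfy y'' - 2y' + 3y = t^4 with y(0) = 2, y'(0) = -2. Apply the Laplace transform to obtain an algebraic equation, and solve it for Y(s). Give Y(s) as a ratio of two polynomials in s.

Y(s) = (2*s^6 - 6*s^5 + 24)/(s^7 - 2*s^6 + 3*s^5)

Laplace-transform each side.
With L{y''} = s^2 Y - s·y(0) - y'(0) and L{y'} = sY - y(0), with y(0) = 2, y'(0) = -2: the LHS transforms to (s^2 - 2*s + 3)Y - (2*s - 6).
The right side is L{t^4} = 24/s^5.
So (s^2 - 2*s + 3)Y = 24/s^5 + (2*s - 6).
Isolate Y and clear denominators.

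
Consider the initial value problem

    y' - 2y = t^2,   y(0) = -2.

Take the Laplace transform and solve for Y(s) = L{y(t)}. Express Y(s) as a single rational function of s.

Y(s) = (-2*s^3 + 2)/(s^4 - 2*s^3)

Apply the Laplace transform to the equation.
With L{y'} = sY - y(0) = sY - (-2): the LHS transforms to (s - 2)Y - (-2).
The right side is L{t^2} = 2/s^3.
So (s - 2)Y = 2/s^3 + (-2).
Divide through and combine into a single rational function.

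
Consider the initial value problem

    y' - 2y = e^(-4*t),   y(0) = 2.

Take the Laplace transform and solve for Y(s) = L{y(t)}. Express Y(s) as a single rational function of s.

Laplace-transform each side.
With L{y'} = sY - y(0) = sY - 2: the LHS transforms to (s - 2)Y - (2).
The right side is L{e^(-4*t)} = 1/(s + 4).
So (s - 2)Y = 1/(s + 4) + (2).
Solve for Y(s) and write it as one ratio of polynomials.

Y(s) = (2*s + 9)/(s^2 + 2*s - 8)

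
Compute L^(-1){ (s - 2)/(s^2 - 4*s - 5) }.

exp(2*t)*cosh(3*t)

Rewrite the denominator: s^2 - 4*s - 5 = (s - 2)^2 - 9.
The form in (s - 2) signals a first-shifting-theorem factor e^(2t).
Since L{cosh(3t)} = s/(s^2 - 9), the inverse is exp(2*t)*cosh(3*t).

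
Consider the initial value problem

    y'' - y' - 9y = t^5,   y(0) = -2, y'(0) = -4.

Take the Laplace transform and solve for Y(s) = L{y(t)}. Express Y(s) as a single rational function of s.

Take the Laplace transform of both sides.
The derivative rules (L{y''} = s^2 Y - s·y(0) - y'(0) and L{y'} = sY - y(0), with y(0) = -2, y'(0) = -4) turn the left side into (s^2 - s - 9)Y - (-2*s - 2).
The right side is L{t^5} = 120/s^6.
So (s^2 - s - 9)Y = 120/s^6 + (-2*s - 2).
Isolate Y and clear denominators.

Y(s) = (-2*s^7 - 2*s^6 + 120)/(s^8 - s^7 - 9*s^6)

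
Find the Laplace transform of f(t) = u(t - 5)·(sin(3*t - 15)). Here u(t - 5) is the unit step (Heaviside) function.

By the second shifting theorem, L{u(t - c)·g(t - c)} = e^(-cs)·H(s) with c = 5 and H(s) = L{g(t)}.
L{sin(3t)} = 3/(s^2 + 9).

3*exp(-5*s)/(s^2 + 9)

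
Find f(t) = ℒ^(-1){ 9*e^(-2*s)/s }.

f(t) = Heaviside(t - 2)*(9)

The factor e^(-2s) signals a time shift by c = 2 (second shifting theorem).
L{9} = 9/s, so L^-1{9/s} = 9.
Hence the inverse is u(t - 2) times that function evaluated at t - 2.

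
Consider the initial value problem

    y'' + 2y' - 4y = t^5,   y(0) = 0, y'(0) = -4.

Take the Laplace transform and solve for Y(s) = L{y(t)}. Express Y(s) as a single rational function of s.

Y(s) = (-4*s^6 + 120)/(s^8 + 2*s^7 - 4*s^6)

Apply the Laplace transform to the equation.
The derivative rules (L{y''} = s^2 Y - s·y(0) - y'(0) and L{y'} = sY - y(0), with y(0) = 0, y'(0) = -4) turn the left side into (s^2 + 2*s - 4)Y - (-4).
The right side is L{t^5} = 120/s^6.
So (s^2 + 2*s - 4)Y = 120/s^6 + (-4).
Solve for Y(s) and write it as one ratio of polynomials.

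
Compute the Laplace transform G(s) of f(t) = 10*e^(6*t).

L{10} = 10/s.
By the first shifting theorem, multiplying by e^(6t) replaces s with s - 6.

G(s) = 10/(s - 6)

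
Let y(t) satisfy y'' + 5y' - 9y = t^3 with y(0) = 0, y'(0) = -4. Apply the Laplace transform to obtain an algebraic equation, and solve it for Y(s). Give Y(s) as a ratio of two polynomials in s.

Y(s) = (-4*s^4 + 6)/(s^6 + 5*s^5 - 9*s^4)

Laplace-transform each side.
Using L{y''} = s^2 Y - s·y(0) - y'(0) and L{y'} = sY - y(0), with y(0) = 0, y'(0) = -4, the left side becomes (s^2 + 5*s - 9)Y - (-4).
The right side is L{t^3} = 6/s^4.
So (s^2 + 5*s - 9)Y = 6/s^4 + (-4).
Divide through and combine into a single rational function.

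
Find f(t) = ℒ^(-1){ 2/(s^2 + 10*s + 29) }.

Rewrite the denominator: s^2 + 10*s + 29 = (s + 5)^2 + 4.
The form in (s + 5) signals a first-shifting-theorem factor e^(-5t).
Since L{sin(2t)} = 2/(s^2 + 4), the inverse is e^(-5*t)*sin(2*t).

f(t) = exp(-5*t)*sin(2*t)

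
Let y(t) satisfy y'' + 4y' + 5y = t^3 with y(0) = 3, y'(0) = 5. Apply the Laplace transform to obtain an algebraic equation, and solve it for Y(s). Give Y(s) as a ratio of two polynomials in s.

Y(s) = (3*s^5 + 17*s^4 + 6)/(s^6 + 4*s^5 + 5*s^4)

Transform both sides with L{·}.
Using L{y''} = s^2 Y - s·y(0) - y'(0) and L{y'} = sY - y(0), with y(0) = 3, y'(0) = 5, the left side becomes (s^2 + 4*s + 5)Y - (3*s + 17).
The right side is L{t^3} = 6/s^4.
So (s^2 + 4*s + 5)Y = 6/s^4 + (3*s + 17).
Isolate Y and clear denominators.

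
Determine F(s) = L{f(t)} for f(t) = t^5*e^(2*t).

L{t^5} = 5!/s^6 = 120/s^6.
By the first shifting theorem, multiplying by e^(2t) replaces s with s - 2.

F(s) = 120/(s - 2)^6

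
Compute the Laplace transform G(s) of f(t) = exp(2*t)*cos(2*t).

G(s) = (s - 2)/((s - 2)^2 + 4)

L{cos(2t)} = s/(s^2 + 4).
By the first shifting theorem, multiplying by e^(2t) replaces s with s - 2.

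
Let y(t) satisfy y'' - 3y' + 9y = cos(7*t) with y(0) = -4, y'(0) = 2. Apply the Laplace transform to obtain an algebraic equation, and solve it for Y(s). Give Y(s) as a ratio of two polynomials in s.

Take the Laplace transform of both sides.
With L{y''} = s^2 Y - s·y(0) - y'(0) and L{y'} = sY - y(0), with y(0) = -4, y'(0) = 2: the LHS transforms to (s^2 - 3*s + 9)Y - (-4*s + 14).
The right side is L{cos(7*t)} = s/(s^2 + 49).
So (s^2 - 3*s + 9)Y = s/(s^2 + 49) + (-4*s + 14).
Solve for Y(s) and write it as one ratio of polynomials.

Y(s) = (-4*s^3 + 14*s^2 - 195*s + 686)/(s^4 - 3*s^3 + 58*s^2 - 147*s + 441)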